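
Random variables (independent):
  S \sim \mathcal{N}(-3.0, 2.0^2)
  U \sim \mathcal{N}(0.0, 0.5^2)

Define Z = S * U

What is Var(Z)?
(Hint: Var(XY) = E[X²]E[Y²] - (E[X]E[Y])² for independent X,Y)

Var(XY) = E[X²]E[Y²] - (E[X]E[Y])²
E[S] = -3, Var(S) = 4
E[U] = 0, Var(U) = 0.25
E[S²] = 4 + (-3)² = 13
E[U²] = 0.25 + 0² = 0.25
Var(Z) = 13*0.25 - (-3*0)²
= 3.25 - 0 = 3.25

3.25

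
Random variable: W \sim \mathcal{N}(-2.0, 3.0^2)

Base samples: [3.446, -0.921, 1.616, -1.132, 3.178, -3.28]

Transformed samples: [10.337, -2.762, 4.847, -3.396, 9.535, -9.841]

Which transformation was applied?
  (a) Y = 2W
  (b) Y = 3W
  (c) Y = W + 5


Checking option (b) Y = 3W:
  W = 3.446 -> Y = 10.337 ✓
  W = -0.921 -> Y = -2.762 ✓
  W = 1.616 -> Y = 4.847 ✓
All samples match this transformation.

(b) 3W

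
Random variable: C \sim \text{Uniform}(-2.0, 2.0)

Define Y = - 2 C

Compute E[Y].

For Y = -2C:
E[Y] = -2 * E[C]
E[C] = (-2 + 2)/2 = 0
E[Y] = -2 * 0 = 0

0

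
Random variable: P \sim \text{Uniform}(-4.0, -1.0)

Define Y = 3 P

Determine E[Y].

For Y = 3P:
E[Y] = 3 * E[P]
E[P] = (-4 - 1)/2 = -2.5
E[Y] = 3 * (-2.5) = -7.5

-7.5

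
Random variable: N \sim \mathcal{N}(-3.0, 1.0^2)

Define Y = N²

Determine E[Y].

E[N²] = Var(N) + (E[N])² = 1 + 9 = 10

10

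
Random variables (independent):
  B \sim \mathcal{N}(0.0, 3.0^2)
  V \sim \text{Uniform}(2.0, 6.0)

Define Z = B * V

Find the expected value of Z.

For independent RVs: E[XY] = E[X]*E[Y]
E[B] = 0
E[V] = 4
E[Z] = 0 * 4 = 0

0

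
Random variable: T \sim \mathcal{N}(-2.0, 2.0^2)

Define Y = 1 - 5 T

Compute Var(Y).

For Y = aT + b: Var(Y) = a² * Var(T)
Var(T) = 2.0^2 = 4
Var(Y) = (-5)² * 4 = 25 * 4 = 100

100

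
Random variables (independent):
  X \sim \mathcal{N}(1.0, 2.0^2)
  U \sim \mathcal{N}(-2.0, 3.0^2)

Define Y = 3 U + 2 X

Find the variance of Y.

For independent RVs: Var(aX + bY) = a²Var(X) + b²Var(Y)
Var(X) = 4
Var(U) = 9
Var(Y) = 2²*4 + 3²*9
= 4*4 + 9*9 = 97

97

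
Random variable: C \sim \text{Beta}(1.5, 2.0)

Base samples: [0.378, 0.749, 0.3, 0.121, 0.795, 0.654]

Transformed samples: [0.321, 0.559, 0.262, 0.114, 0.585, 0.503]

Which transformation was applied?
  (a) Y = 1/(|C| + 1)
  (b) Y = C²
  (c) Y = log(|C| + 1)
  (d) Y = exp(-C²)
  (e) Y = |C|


Checking option (c) Y = log(|C| + 1):
  C = 0.378 -> Y = 0.321 ✓
  C = 0.749 -> Y = 0.559 ✓
  C = 0.3 -> Y = 0.262 ✓
All samples match this transformation.

(c) log(|C| + 1)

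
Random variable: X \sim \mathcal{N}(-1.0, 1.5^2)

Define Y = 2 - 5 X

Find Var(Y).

For Y = aX + b: Var(Y) = a² * Var(X)
Var(X) = 1.5^2 = 2.25
Var(Y) = (-5)² * 2.25 = 25 * 2.25 = 56.25

56.25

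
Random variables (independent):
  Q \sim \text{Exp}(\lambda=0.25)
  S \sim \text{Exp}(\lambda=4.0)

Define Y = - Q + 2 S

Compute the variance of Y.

For independent RVs: Var(aX + bY) = a²Var(X) + b²Var(Y)
Var(Q) = 16
Var(S) = 0.0625
Var(Y) = (-1)²*16 + 2²*0.0625
= 1*16 + 4*0.0625 = 16.25

16.25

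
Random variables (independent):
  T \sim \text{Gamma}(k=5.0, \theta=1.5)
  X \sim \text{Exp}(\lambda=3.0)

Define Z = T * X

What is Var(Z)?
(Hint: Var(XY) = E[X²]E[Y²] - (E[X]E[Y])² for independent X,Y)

Var(XY) = E[X²]E[Y²] - (E[X]E[Y])²
E[T] = 7.5, Var(T) = 11.25
E[X] = 0.33333333, Var(X) = 0.11111111
E[T²] = 11.25 + 7.5² = 67.5
E[X²] = 0.11111111 + 0.33333333² = 0.22222222
Var(Z) = 67.5*0.22222222 - (7.5*0.33333333)²
= 15 - 6.25 = 8.75

8.75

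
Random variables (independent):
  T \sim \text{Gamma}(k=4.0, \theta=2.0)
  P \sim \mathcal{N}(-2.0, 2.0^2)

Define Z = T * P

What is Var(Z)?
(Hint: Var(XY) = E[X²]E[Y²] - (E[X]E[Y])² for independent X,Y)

Var(XY) = E[X²]E[Y²] - (E[X]E[Y])²
E[T] = 8, Var(T) = 16
E[P] = -2, Var(P) = 4
E[T²] = 16 + 8² = 80
E[P²] = 4 + (-2)² = 8
Var(Z) = 80*8 - (8*(-2))²
= 640 - 256 = 384

384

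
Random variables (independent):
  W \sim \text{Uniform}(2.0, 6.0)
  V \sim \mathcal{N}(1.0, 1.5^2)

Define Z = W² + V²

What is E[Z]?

E[Z] = E[W²] + E[V²]
E[W²] = Var(W) + E[W]² = 1.3333333 + 16 = 17.333333
E[V²] = Var(V) + E[V]² = 2.25 + 1 = 3.25
E[Z] = 17.333333 + 3.25 = 20.583333

20.583333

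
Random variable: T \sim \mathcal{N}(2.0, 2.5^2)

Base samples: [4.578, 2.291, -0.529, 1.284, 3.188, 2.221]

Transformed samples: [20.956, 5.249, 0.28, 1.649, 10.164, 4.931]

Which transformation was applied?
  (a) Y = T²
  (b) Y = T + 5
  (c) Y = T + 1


Checking option (a) Y = T²:
  T = 4.578 -> Y = 20.956 ✓
  T = 2.291 -> Y = 5.249 ✓
  T = -0.529 -> Y = 0.28 ✓
All samples match this transformation.

(a) T²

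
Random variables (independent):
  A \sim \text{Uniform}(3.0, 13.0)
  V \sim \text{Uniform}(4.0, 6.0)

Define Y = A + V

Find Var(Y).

For independent RVs: Var(aX + bY) = a²Var(X) + b²Var(Y)
Var(A) = 8.3333333
Var(V) = 0.33333333
Var(Y) = 1²*8.3333333 + 1²*0.33333333
= 1*8.3333333 + 1*0.33333333 = 8.6666667

8.6666667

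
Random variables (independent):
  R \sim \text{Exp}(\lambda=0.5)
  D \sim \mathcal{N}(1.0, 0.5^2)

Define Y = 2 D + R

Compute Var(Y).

For independent RVs: Var(aX + bY) = a²Var(X) + b²Var(Y)
Var(R) = 4
Var(D) = 0.25
Var(Y) = 1²*4 + 2²*0.25
= 1*4 + 4*0.25 = 5

5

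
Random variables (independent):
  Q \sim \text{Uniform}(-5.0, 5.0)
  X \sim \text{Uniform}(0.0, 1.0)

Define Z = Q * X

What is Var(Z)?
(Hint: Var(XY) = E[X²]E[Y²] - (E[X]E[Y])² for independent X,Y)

Var(XY) = E[X²]E[Y²] - (E[X]E[Y])²
E[Q] = 0, Var(Q) = 8.3333333
E[X] = 0.5, Var(X) = 0.083333333
E[Q²] = 8.3333333 + 0² = 8.3333333
E[X²] = 0.083333333 + 0.5² = 0.33333333
Var(Z) = 8.3333333*0.33333333 - (0*0.5)²
= 2.7777778 - 0 = 2.7777778

2.7777778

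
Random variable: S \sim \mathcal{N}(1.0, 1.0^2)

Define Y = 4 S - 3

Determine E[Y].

For Y = 4S - 3:
E[Y] = 4 * E[S] - 3
E[S] = 1.0 = 1
E[Y] = 4 * 1 - 3 = 1

1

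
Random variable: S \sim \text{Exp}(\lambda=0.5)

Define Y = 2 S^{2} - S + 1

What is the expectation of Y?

E[Y] = 2*E[S²] - 1*E[S] + 1
E[S] = 2
E[S²] = Var(S) + (E[S])² = 4 + 4 = 8
E[Y] = 2*8 - 1*2 + 1 = 15

15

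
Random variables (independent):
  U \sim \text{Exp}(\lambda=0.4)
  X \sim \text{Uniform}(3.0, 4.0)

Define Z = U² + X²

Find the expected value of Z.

E[Z] = E[U²] + E[X²]
E[U²] = Var(U) + E[U]² = 6.25 + 6.25 = 12.5
E[X²] = Var(X) + E[X]² = 0.083333333 + 12.25 = 12.333333
E[Z] = 12.5 + 12.333333 = 24.833333

24.833333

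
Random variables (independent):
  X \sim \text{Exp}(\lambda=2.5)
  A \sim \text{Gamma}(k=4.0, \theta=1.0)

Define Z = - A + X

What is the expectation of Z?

E[Z] = 1*E[X] - 1*E[A]
E[X] = 0.4
E[A] = 4
E[Z] = 1*0.4 - 1*4 = -3.6

-3.6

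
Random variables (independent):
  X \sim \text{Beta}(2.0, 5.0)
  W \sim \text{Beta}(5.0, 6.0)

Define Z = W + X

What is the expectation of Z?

E[Z] = 1*E[X] + 1*E[W]
E[X] = 0.28571429
E[W] = 0.45454545
E[Z] = 1*0.28571429 + 1*0.45454545 = 0.74025974

0.74025974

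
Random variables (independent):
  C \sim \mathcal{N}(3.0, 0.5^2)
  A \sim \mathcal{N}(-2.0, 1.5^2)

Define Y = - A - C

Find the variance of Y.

For independent RVs: Var(aX + bY) = a²Var(X) + b²Var(Y)
Var(C) = 0.25
Var(A) = 2.25
Var(Y) = (-1)²*0.25 + (-1)²*2.25
= 1*0.25 + 1*2.25 = 2.5

2.5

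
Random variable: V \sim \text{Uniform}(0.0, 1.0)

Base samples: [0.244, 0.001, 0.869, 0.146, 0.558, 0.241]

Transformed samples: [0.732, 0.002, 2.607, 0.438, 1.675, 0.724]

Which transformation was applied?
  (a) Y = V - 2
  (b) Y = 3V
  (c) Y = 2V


Checking option (b) Y = 3V:
  V = 0.244 -> Y = 0.732 ✓
  V = 0.001 -> Y = 0.002 ✓
  V = 0.869 -> Y = 2.607 ✓
All samples match this transformation.

(b) 3V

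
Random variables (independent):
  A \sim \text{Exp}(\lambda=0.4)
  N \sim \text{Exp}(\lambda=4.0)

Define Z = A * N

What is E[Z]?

For independent RVs: E[XY] = E[X]*E[Y]
E[A] = 2.5
E[N] = 0.25
E[Z] = 2.5 * 0.25 = 0.625

0.625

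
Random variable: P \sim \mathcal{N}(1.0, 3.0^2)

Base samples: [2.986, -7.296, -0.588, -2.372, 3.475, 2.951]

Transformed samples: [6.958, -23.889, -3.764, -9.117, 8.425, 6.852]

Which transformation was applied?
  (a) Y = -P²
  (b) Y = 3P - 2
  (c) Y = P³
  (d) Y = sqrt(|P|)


Checking option (b) Y = 3P - 2:
  P = 2.986 -> Y = 6.958 ✓
  P = -7.296 -> Y = -23.889 ✓
  P = -0.588 -> Y = -3.764 ✓
All samples match this transformation.

(b) 3P - 2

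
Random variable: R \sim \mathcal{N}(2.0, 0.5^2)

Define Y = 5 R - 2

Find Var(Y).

For Y = aR + b: Var(Y) = a² * Var(R)
Var(R) = 0.5^2 = 0.25
Var(Y) = 5² * 0.25 = 25 * 0.25 = 6.25

6.25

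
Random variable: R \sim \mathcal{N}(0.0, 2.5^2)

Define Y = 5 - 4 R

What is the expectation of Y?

For Y = -4R + 5:
E[Y] = -4 * E[R] + 5
E[R] = 0.0 = 0
E[Y] = -4 * 0 + 5 = 5

5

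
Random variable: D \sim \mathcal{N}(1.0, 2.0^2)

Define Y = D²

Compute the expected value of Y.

Using E[X²] = Var(X) + (E[X])²:
E[D] = 1
Var(D) = 2.0^2 = 4
E[D²] = 4 + 1² = 4 + 1 = 5

5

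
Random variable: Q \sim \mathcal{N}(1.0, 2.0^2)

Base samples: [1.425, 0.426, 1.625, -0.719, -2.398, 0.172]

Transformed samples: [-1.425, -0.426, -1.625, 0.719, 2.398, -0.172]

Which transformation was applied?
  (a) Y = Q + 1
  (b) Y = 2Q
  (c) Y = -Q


Checking option (c) Y = -Q:
  Q = 1.425 -> Y = -1.425 ✓
  Q = 0.426 -> Y = -0.426 ✓
  Q = 1.625 -> Y = -1.625 ✓
All samples match this transformation.

(c) -Q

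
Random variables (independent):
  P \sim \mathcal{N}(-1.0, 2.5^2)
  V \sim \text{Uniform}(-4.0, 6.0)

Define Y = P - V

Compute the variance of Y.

For independent RVs: Var(aX + bY) = a²Var(X) + b²Var(Y)
Var(P) = 6.25
Var(V) = 8.3333333
Var(Y) = 1²*6.25 + (-1)²*8.3333333
= 1*6.25 + 1*8.3333333 = 14.583333

14.583333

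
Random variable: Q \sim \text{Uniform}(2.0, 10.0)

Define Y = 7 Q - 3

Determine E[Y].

For Y = 7Q - 3:
E[Y] = 7 * E[Q] - 3
E[Q] = (2 + 10)/2 = 6
E[Y] = 7 * 6 - 3 = 39

39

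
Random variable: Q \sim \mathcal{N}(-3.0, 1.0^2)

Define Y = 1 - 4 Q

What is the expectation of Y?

For Y = -4Q + 1:
E[Y] = -4 * E[Q] + 1
E[Q] = -3.0 = -3
E[Y] = -4 * (-3) + 1 = 13

13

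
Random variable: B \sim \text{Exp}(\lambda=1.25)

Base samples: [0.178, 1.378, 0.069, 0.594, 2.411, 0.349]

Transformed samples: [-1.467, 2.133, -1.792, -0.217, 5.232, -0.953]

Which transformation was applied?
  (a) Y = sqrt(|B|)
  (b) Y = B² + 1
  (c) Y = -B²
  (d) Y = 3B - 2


Checking option (d) Y = 3B - 2:
  B = 0.178 -> Y = -1.467 ✓
  B = 1.378 -> Y = 2.133 ✓
  B = 0.069 -> Y = -1.792 ✓
All samples match this transformation.

(d) 3B - 2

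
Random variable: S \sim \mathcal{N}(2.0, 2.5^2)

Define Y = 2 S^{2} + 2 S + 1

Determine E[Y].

E[Y] = 2*E[S²] + 2*E[S] + 1
E[S] = 2
E[S²] = Var(S) + (E[S])² = 6.25 + 4 = 10.25
E[Y] = 2*10.25 + 2*2 + 1 = 25.5

25.5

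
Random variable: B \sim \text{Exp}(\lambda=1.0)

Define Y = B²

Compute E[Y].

Using E[X²] = Var(X) + (E[X])²:
E[B] = 1
Var(B) = 1/1.0^2 = 1
E[B²] = 1 + 1² = 1 + 1 = 2

2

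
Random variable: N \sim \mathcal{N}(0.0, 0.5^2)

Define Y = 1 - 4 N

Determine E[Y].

For Y = -4N + 1:
E[Y] = -4 * E[N] + 1
E[N] = 0.0 = 0
E[Y] = -4 * 0 + 1 = 1

1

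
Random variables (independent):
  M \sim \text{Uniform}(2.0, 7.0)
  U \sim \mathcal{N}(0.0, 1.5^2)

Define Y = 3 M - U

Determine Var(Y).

For independent RVs: Var(aX + bY) = a²Var(X) + b²Var(Y)
Var(M) = 2.0833333
Var(U) = 2.25
Var(Y) = 3²*2.0833333 + (-1)²*2.25
= 9*2.0833333 + 1*2.25 = 21

21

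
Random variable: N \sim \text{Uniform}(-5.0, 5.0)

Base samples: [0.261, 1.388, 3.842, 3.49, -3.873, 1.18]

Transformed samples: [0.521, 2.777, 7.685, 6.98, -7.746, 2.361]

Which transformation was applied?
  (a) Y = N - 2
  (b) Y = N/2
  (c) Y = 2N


Checking option (c) Y = 2N:
  N = 0.261 -> Y = 0.521 ✓
  N = 1.388 -> Y = 2.777 ✓
  N = 3.842 -> Y = 7.685 ✓
All samples match this transformation.

(c) 2N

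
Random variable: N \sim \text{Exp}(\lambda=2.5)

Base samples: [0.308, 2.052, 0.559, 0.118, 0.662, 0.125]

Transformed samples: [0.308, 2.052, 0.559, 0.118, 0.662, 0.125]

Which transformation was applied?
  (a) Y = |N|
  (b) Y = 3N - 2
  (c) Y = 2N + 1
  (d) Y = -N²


Checking option (a) Y = |N|:
  N = 0.308 -> Y = 0.308 ✓
  N = 2.052 -> Y = 2.052 ✓
  N = 0.559 -> Y = 0.559 ✓
All samples match this transformation.

(a) |N|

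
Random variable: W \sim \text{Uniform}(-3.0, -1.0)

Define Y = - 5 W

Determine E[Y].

For Y = -5W:
E[Y] = -5 * E[W]
E[W] = (-3 - 1)/2 = -2
E[Y] = -5 * (-2) = 10

10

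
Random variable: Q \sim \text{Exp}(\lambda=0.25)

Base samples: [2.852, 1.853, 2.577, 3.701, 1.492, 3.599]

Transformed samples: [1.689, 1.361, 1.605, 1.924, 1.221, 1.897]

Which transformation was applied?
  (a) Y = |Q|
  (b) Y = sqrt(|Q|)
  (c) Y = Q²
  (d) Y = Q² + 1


Checking option (b) Y = sqrt(|Q|):
  Q = 2.852 -> Y = 1.689 ✓
  Q = 1.853 -> Y = 1.361 ✓
  Q = 2.577 -> Y = 1.605 ✓
All samples match this transformation.

(b) sqrt(|Q|)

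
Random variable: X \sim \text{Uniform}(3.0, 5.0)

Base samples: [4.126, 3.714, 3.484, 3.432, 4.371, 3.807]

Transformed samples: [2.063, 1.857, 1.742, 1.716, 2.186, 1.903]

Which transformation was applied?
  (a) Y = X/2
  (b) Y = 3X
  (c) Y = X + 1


Checking option (a) Y = X/2:
  X = 4.126 -> Y = 2.063 ✓
  X = 3.714 -> Y = 1.857 ✓
  X = 3.484 -> Y = 1.742 ✓
All samples match this transformation.

(a) X/2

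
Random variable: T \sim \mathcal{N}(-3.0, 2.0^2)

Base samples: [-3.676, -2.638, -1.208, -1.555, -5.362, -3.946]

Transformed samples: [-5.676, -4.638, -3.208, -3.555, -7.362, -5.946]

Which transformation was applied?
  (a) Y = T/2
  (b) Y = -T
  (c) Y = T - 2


Checking option (c) Y = T - 2:
  T = -3.676 -> Y = -5.676 ✓
  T = -2.638 -> Y = -4.638 ✓
  T = -1.208 -> Y = -3.208 ✓
All samples match this transformation.

(c) T - 2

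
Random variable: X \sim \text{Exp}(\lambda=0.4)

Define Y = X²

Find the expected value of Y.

Using E[X²] = Var(X) + (E[X])²:
E[X] = 2.5
Var(X) = 1/0.4^2 = 6.25
E[X²] = 6.25 + 2.5² = 6.25 + 6.25 = 12.5

12.5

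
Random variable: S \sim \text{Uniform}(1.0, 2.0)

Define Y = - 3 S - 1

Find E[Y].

For Y = -3S - 1:
E[Y] = -3 * E[S] - 1
E[S] = (1 + 2)/2 = 1.5
E[Y] = -3 * 1.5 - 1 = -5.5

-5.5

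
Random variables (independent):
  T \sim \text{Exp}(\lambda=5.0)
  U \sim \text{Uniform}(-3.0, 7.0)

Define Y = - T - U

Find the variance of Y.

For independent RVs: Var(aX + bY) = a²Var(X) + b²Var(Y)
Var(T) = 0.04
Var(U) = 8.3333333
Var(Y) = (-1)²*0.04 + (-1)²*8.3333333
= 1*0.04 + 1*8.3333333 = 8.3733333

8.3733333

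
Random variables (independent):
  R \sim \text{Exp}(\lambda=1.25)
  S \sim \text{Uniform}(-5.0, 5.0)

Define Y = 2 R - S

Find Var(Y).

For independent RVs: Var(aX + bY) = a²Var(X) + b²Var(Y)
Var(R) = 0.64
Var(S) = 8.3333333
Var(Y) = 2²*0.64 + (-1)²*8.3333333
= 4*0.64 + 1*8.3333333 = 10.893333

10.893333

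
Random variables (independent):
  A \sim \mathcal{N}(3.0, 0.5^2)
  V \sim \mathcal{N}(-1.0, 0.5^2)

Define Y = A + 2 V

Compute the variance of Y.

For independent RVs: Var(aX + bY) = a²Var(X) + b²Var(Y)
Var(A) = 0.25
Var(V) = 0.25
Var(Y) = 1²*0.25 + 2²*0.25
= 1*0.25 + 4*0.25 = 1.25

1.25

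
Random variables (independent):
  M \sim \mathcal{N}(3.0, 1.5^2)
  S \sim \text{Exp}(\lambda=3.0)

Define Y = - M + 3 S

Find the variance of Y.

For independent RVs: Var(aX + bY) = a²Var(X) + b²Var(Y)
Var(M) = 2.25
Var(S) = 0.11111111
Var(Y) = (-1)²*2.25 + 3²*0.11111111
= 1*2.25 + 9*0.11111111 = 3.25

3.25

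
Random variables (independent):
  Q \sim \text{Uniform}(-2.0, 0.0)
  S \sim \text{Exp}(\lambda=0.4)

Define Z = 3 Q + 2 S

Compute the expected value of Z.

E[Z] = 3*E[Q] + 2*E[S]
E[Q] = -1
E[S] = 2.5
E[Z] = 3*(-1) + 2*2.5 = 2

2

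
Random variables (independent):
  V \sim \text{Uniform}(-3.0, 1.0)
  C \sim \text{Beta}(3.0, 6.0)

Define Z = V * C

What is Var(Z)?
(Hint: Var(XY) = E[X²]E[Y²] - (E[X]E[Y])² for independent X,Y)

Var(XY) = E[X²]E[Y²] - (E[X]E[Y])²
E[V] = -1, Var(V) = 1.3333333
E[C] = 0.33333333, Var(C) = 0.022222222
E[V²] = 1.3333333 + (-1)² = 2.3333333
E[C²] = 0.022222222 + 0.33333333² = 0.13333333
Var(Z) = 2.3333333*0.13333333 - (-1*0.33333333)²
= 0.31111111 - 0.11111111 = 0.2

0.2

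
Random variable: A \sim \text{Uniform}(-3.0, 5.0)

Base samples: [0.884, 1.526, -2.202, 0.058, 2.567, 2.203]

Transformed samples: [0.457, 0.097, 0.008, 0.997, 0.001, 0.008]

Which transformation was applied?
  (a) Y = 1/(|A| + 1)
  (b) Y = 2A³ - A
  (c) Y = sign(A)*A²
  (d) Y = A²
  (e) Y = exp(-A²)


Checking option (e) Y = exp(-A²):
  A = 0.884 -> Y = 0.457 ✓
  A = 1.526 -> Y = 0.097 ✓
  A = -2.202 -> Y = 0.008 ✓
All samples match this transformation.

(e) exp(-A²)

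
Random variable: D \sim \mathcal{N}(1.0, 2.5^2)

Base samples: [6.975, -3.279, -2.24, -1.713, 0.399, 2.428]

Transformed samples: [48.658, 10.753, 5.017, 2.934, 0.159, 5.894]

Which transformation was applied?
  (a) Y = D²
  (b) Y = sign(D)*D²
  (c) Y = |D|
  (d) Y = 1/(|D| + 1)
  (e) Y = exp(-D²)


Checking option (a) Y = D²:
  D = 6.975 -> Y = 48.658 ✓
  D = -3.279 -> Y = 10.753 ✓
  D = -2.24 -> Y = 5.017 ✓
All samples match this transformation.

(a) D²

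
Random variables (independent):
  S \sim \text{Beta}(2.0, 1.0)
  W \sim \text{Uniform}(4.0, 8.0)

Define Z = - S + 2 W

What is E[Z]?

E[Z] = -1*E[S] + 2*E[W]
E[S] = 0.66666667
E[W] = 6
E[Z] = -1*0.66666667 + 2*6 = 11.333333

11.333333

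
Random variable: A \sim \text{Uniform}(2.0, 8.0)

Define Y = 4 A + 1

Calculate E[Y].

For Y = 4A + 1:
E[Y] = 4 * E[A] + 1
E[A] = (2 + 8)/2 = 5
E[Y] = 4 * 5 + 1 = 21

21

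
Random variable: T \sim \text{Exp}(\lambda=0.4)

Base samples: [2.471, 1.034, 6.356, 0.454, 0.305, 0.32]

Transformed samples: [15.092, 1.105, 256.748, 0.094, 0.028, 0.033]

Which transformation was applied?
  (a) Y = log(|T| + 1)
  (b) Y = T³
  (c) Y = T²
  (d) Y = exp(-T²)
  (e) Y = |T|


Checking option (b) Y = T³:
  T = 2.471 -> Y = 15.092 ✓
  T = 1.034 -> Y = 1.105 ✓
  T = 6.356 -> Y = 256.748 ✓
All samples match this transformation.

(b) T³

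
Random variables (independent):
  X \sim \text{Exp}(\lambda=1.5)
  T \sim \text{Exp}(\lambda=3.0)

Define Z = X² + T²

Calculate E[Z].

E[Z] = E[X²] + E[T²]
E[X²] = Var(X) + E[X]² = 0.44444444 + 0.44444444 = 0.88888889
E[T²] = Var(T) + E[T]² = 0.11111111 + 0.11111111 = 0.22222222
E[Z] = 0.88888889 + 0.22222222 = 1.1111111

1.1111111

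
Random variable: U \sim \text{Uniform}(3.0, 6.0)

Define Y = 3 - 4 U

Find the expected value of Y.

For Y = -4U + 3:
E[Y] = -4 * E[U] + 3
E[U] = (3 + 6)/2 = 4.5
E[Y] = -4 * 4.5 + 3 = -15

-15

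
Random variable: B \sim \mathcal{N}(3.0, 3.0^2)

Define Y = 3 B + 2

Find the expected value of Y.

For Y = 3B + 2:
E[Y] = 3 * E[B] + 2
E[B] = 3.0 = 3
E[Y] = 3 * 3 + 2 = 11

11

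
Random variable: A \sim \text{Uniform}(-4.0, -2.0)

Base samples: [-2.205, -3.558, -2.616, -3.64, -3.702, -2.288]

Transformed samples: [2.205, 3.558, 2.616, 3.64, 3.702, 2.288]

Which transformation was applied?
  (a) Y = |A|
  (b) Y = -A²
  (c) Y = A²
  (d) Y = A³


Checking option (a) Y = |A|:
  A = -2.205 -> Y = 2.205 ✓
  A = -3.558 -> Y = 3.558 ✓
  A = -2.616 -> Y = 2.616 ✓
All samples match this transformation.

(a) |A|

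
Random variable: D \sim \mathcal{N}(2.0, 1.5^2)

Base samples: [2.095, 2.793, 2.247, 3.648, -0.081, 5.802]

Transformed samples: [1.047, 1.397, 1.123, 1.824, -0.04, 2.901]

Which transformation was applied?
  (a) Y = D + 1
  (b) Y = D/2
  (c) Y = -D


Checking option (b) Y = D/2:
  D = 2.095 -> Y = 1.047 ✓
  D = 2.793 -> Y = 1.397 ✓
  D = 2.247 -> Y = 1.123 ✓
All samples match this transformation.

(b) D/2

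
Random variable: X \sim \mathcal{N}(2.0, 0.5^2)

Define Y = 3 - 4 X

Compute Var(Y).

For Y = aX + b: Var(Y) = a² * Var(X)
Var(X) = 0.5^2 = 0.25
Var(Y) = (-4)² * 0.25 = 16 * 0.25 = 4

4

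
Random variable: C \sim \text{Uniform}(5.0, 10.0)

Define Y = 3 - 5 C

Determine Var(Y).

For Y = aC + b: Var(Y) = a² * Var(C)
Var(C) = (10 - 5)^2/12 = 2.0833333
Var(Y) = (-5)² * 2.0833333 = 25 * 2.0833333 = 52.083333

52.083333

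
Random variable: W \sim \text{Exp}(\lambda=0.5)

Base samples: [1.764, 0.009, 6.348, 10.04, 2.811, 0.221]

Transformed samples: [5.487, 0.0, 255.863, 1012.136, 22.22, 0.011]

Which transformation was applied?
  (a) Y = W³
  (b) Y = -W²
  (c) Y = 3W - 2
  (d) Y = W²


Checking option (a) Y = W³:
  W = 1.764 -> Y = 5.487 ✓
  W = 0.009 -> Y = 0.0 ✓
  W = 6.348 -> Y = 255.863 ✓
All samples match this transformation.

(a) W³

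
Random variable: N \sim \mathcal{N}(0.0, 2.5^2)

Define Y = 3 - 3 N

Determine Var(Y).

For Y = aN + b: Var(Y) = a² * Var(N)
Var(N) = 2.5^2 = 6.25
Var(Y) = (-3)² * 6.25 = 9 * 6.25 = 56.25

56.25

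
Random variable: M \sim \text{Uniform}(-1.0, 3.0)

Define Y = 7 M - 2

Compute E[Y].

For Y = 7M - 2:
E[Y] = 7 * E[M] - 2
E[M] = (-1 + 3)/2 = 1
E[Y] = 7 * 1 - 2 = 5

5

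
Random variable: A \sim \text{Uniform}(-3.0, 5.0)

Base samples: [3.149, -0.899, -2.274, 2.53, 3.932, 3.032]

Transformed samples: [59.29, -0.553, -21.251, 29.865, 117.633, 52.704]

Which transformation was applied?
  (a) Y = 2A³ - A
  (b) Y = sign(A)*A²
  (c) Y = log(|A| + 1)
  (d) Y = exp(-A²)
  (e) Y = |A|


Checking option (a) Y = 2A³ - A:
  A = 3.149 -> Y = 59.29 ✓
  A = -0.899 -> Y = -0.553 ✓
  A = -2.274 -> Y = -21.251 ✓
All samples match this transformation.

(a) 2A³ - A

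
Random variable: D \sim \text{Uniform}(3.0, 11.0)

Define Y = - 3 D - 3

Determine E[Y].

For Y = -3D - 3:
E[Y] = -3 * E[D] - 3
E[D] = (3 + 11)/2 = 7
E[Y] = -3 * 7 - 3 = -24

-24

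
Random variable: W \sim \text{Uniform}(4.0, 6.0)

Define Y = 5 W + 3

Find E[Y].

For Y = 5W + 3:
E[Y] = 5 * E[W] + 3
E[W] = (4 + 6)/2 = 5
E[Y] = 5 * 5 + 3 = 28

28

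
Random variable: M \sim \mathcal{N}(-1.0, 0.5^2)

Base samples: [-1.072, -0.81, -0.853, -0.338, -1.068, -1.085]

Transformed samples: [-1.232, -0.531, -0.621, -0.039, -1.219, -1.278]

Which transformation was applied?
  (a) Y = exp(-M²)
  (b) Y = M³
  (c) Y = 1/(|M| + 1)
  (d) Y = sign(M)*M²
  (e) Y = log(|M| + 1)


Checking option (b) Y = M³:
  M = -1.072 -> Y = -1.232 ✓
  M = -0.81 -> Y = -0.531 ✓
  M = -0.853 -> Y = -0.621 ✓
All samples match this transformation.

(b) M³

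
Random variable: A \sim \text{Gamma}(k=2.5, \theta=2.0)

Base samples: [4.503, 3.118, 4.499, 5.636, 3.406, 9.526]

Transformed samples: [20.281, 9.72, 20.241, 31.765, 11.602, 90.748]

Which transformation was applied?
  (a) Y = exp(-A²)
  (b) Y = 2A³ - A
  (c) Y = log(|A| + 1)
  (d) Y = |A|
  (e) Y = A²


Checking option (e) Y = A²:
  A = 4.503 -> Y = 20.281 ✓
  A = 3.118 -> Y = 9.72 ✓
  A = 4.499 -> Y = 20.241 ✓
All samples match this transformation.

(e) A²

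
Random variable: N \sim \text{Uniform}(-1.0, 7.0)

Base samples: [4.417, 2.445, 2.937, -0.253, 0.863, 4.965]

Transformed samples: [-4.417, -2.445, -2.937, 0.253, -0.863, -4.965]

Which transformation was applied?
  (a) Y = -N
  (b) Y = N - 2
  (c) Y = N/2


Checking option (a) Y = -N:
  N = 4.417 -> Y = -4.417 ✓
  N = 2.445 -> Y = -2.445 ✓
  N = 2.937 -> Y = -2.937 ✓
All samples match this transformation.

(a) -N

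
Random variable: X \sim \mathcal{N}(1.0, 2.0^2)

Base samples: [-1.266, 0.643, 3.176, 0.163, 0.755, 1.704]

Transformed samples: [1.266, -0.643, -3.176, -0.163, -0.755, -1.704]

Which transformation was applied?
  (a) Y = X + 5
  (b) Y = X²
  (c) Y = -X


Checking option (c) Y = -X:
  X = -1.266 -> Y = 1.266 ✓
  X = 0.643 -> Y = -0.643 ✓
  X = 3.176 -> Y = -3.176 ✓
All samples match this transformation.

(c) -X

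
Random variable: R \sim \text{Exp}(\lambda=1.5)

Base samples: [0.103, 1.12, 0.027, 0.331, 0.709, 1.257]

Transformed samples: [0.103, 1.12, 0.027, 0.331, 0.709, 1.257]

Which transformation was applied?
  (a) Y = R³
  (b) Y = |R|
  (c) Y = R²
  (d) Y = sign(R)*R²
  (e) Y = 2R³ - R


Checking option (b) Y = |R|:
  R = 0.103 -> Y = 0.103 ✓
  R = 1.12 -> Y = 1.12 ✓
  R = 0.027 -> Y = 0.027 ✓
All samples match this transformation.

(b) |R|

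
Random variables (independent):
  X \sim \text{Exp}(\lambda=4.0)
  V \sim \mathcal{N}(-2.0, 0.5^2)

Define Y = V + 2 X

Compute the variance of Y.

For independent RVs: Var(aX + bY) = a²Var(X) + b²Var(Y)
Var(X) = 0.0625
Var(V) = 0.25
Var(Y) = 2²*0.0625 + 1²*0.25
= 4*0.0625 + 1*0.25 = 0.5

0.5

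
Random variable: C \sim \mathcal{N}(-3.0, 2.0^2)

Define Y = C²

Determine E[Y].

Using E[X²] = Var(X) + (E[X])²:
E[C] = -3
Var(C) = 2.0^2 = 4
E[C²] = 4 + (-3)² = 4 + 9 = 13

13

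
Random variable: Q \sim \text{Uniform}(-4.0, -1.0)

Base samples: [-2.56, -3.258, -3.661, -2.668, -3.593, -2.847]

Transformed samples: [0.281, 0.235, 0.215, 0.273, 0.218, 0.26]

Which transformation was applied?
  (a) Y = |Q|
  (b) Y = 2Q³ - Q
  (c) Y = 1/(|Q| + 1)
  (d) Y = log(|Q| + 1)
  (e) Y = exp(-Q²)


Checking option (c) Y = 1/(|Q| + 1):
  Q = -2.56 -> Y = 0.281 ✓
  Q = -3.258 -> Y = 0.235 ✓
  Q = -3.661 -> Y = 0.215 ✓
All samples match this transformation.

(c) 1/(|Q| + 1)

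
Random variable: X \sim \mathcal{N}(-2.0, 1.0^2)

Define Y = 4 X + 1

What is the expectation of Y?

For Y = 4X + 1:
E[Y] = 4 * E[X] + 1
E[X] = -2.0 = -2
E[Y] = 4 * (-2) + 1 = -7

-7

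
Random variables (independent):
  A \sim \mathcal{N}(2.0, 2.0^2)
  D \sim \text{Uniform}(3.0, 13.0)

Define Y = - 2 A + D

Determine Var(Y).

For independent RVs: Var(aX + bY) = a²Var(X) + b²Var(Y)
Var(A) = 4
Var(D) = 8.3333333
Var(Y) = (-2)²*4 + 1²*8.3333333
= 4*4 + 1*8.3333333 = 24.333333

24.333333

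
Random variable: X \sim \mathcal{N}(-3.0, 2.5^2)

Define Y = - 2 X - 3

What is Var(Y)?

For Y = aX + b: Var(Y) = a² * Var(X)
Var(X) = 2.5^2 = 6.25
Var(Y) = (-2)² * 6.25 = 4 * 6.25 = 25

25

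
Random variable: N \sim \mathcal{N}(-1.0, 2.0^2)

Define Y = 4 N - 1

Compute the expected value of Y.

For Y = 4N - 1:
E[Y] = 4 * E[N] - 1
E[N] = -1.0 = -1
E[Y] = 4 * (-1) - 1 = -5

-5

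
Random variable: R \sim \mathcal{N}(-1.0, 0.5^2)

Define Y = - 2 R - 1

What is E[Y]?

For Y = -2R - 1:
E[Y] = -2 * E[R] - 1
E[R] = -1.0 = -1
E[Y] = -2 * (-1) - 1 = 1

1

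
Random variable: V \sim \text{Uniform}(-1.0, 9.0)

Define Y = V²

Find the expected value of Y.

Using E[X²] = Var(X) + (E[X])²:
E[V] = 4
Var(V) = (9 + 1)^2/12 = 8.3333333
E[V²] = 8.3333333 + 4² = 8.3333333 + 16 = 24.333333

24.333333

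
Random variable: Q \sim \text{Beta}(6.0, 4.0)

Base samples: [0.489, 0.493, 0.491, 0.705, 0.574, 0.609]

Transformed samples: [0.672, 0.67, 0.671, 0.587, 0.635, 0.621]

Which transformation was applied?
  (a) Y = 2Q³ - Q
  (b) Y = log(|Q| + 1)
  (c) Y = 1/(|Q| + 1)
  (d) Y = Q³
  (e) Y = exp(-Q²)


Checking option (c) Y = 1/(|Q| + 1):
  Q = 0.489 -> Y = 0.672 ✓
  Q = 0.493 -> Y = 0.67 ✓
  Q = 0.491 -> Y = 0.671 ✓
All samples match this transformation.

(c) 1/(|Q| + 1)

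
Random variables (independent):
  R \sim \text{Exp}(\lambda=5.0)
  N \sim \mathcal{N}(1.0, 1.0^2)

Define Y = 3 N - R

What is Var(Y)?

For independent RVs: Var(aX + bY) = a²Var(X) + b²Var(Y)
Var(R) = 0.04
Var(N) = 1
Var(Y) = (-1)²*0.04 + 3²*1
= 1*0.04 + 9*1 = 9.04

9.04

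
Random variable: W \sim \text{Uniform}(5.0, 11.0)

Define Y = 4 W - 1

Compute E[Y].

For Y = 4W - 1:
E[Y] = 4 * E[W] - 1
E[W] = (5 + 11)/2 = 8
E[Y] = 4 * 8 - 1 = 31

31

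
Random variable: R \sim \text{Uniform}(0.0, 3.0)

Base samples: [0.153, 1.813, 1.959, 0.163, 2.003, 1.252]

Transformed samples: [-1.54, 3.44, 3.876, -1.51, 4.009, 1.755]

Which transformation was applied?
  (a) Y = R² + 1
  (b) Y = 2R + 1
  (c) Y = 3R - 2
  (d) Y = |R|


Checking option (c) Y = 3R - 2:
  R = 0.153 -> Y = -1.54 ✓
  R = 1.813 -> Y = 3.44 ✓
  R = 1.959 -> Y = 3.876 ✓
All samples match this transformation.

(c) 3R - 2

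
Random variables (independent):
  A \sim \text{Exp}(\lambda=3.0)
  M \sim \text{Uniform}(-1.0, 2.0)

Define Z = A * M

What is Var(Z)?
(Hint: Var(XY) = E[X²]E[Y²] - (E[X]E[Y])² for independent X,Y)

Var(XY) = E[X²]E[Y²] - (E[X]E[Y])²
E[A] = 0.33333333, Var(A) = 0.11111111
E[M] = 0.5, Var(M) = 0.75
E[A²] = 0.11111111 + 0.33333333² = 0.22222222
E[M²] = 0.75 + 0.5² = 1
Var(Z) = 0.22222222*1 - (0.33333333*0.5)²
= 0.22222222 - 0.027777778 = 0.19444444

0.19444444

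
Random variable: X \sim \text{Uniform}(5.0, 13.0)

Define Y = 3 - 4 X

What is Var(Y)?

For Y = aX + b: Var(Y) = a² * Var(X)
Var(X) = (13 - 5)^2/12 = 5.3333333
Var(Y) = (-4)² * 5.3333333 = 16 * 5.3333333 = 85.333333

85.333333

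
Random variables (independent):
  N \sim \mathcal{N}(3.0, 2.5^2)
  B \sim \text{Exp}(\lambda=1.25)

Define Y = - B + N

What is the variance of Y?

For independent RVs: Var(aX + bY) = a²Var(X) + b²Var(Y)
Var(N) = 6.25
Var(B) = 0.64
Var(Y) = 1²*6.25 + (-1)²*0.64
= 1*6.25 + 1*0.64 = 6.89

6.89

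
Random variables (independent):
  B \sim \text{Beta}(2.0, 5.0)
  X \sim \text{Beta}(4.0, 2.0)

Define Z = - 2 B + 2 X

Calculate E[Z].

E[Z] = -2*E[B] + 2*E[X]
E[B] = 0.28571429
E[X] = 0.66666667
E[Z] = -2*0.28571429 + 2*0.66666667 = 0.76190476

0.76190476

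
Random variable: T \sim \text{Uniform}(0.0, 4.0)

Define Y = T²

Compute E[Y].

Using E[X²] = Var(X) + (E[X])²:
E[T] = 2
Var(T) = (4 - 0)^2/12 = 1.3333333
E[T²] = 1.3333333 + 2² = 1.3333333 + 4 = 5.3333333

5.3333333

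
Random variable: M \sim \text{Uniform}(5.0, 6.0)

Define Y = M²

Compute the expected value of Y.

E[M²] = Var(M) + (E[M])² = 0.083333333 + 30.25 = 30.333333

30.333333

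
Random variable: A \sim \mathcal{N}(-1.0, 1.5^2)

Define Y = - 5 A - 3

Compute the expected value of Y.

For Y = -5A - 3:
E[Y] = -5 * E[A] - 3
E[A] = -1.0 = -1
E[Y] = -5 * (-1) - 3 = 2

2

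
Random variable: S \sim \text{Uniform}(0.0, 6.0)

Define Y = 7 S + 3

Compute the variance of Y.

For Y = aS + b: Var(Y) = a² * Var(S)
Var(S) = (6 - 0)^2/12 = 3
Var(Y) = 7² * 3 = 49 * 3 = 147

147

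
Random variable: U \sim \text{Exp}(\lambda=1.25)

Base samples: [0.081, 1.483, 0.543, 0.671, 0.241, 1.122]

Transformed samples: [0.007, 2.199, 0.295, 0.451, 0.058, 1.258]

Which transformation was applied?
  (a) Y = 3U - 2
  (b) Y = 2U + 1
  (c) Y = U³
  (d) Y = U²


Checking option (d) Y = U²:
  U = 0.081 -> Y = 0.007 ✓
  U = 1.483 -> Y = 2.199 ✓
  U = 0.543 -> Y = 0.295 ✓
All samples match this transformation.

(d) U²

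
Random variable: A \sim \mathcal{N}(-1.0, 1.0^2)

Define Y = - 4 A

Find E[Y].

For Y = -4A:
E[Y] = -4 * E[A]
E[A] = -1.0 = -1
E[Y] = -4 * (-1) = 4

4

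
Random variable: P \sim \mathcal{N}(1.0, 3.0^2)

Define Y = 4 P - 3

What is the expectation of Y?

For Y = 4P - 3:
E[Y] = 4 * E[P] - 3
E[P] = 1.0 = 1
E[Y] = 4 * 1 - 3 = 1

1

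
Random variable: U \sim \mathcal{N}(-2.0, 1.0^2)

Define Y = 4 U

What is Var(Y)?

For Y = aU + b: Var(Y) = a² * Var(U)
Var(U) = 1.0^2 = 1
Var(Y) = 4² * 1 = 16 * 1 = 16

16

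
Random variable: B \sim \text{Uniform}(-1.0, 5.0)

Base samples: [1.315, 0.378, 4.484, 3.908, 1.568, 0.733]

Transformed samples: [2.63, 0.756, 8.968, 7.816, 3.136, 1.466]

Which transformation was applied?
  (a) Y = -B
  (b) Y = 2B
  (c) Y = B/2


Checking option (b) Y = 2B:
  B = 1.315 -> Y = 2.63 ✓
  B = 0.378 -> Y = 0.756 ✓
  B = 4.484 -> Y = 8.968 ✓
All samples match this transformation.

(b) 2B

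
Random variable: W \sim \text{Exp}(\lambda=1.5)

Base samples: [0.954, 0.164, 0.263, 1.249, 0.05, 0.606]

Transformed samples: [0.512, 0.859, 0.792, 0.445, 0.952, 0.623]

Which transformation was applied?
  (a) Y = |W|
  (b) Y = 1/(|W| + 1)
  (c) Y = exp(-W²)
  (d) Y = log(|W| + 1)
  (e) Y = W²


Checking option (b) Y = 1/(|W| + 1):
  W = 0.954 -> Y = 0.512 ✓
  W = 0.164 -> Y = 0.859 ✓
  W = 0.263 -> Y = 0.792 ✓
All samples match this transformation.

(b) 1/(|W| + 1)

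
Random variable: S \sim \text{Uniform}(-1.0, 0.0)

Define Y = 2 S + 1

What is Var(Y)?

For Y = aS + b: Var(Y) = a² * Var(S)
Var(S) = (0 + 1)^2/12 = 0.083333333
Var(Y) = 2² * 0.083333333 = 4 * 0.083333333 = 0.33333333

0.33333333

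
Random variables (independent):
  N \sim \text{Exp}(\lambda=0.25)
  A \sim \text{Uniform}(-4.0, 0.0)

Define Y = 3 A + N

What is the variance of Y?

For independent RVs: Var(aX + bY) = a²Var(X) + b²Var(Y)
Var(N) = 16
Var(A) = 1.3333333
Var(Y) = 1²*16 + 3²*1.3333333
= 1*16 + 9*1.3333333 = 28

28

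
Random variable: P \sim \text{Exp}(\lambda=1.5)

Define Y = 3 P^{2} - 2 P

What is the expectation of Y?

E[Y] = 3*E[P²] - 2*E[P]
E[P] = 0.66666667
E[P²] = Var(P) + (E[P])² = 0.44444444 + 0.44444444 = 0.88888889
E[Y] = 3*0.88888889 - 2*0.66666667 = 1.3333333

1.3333333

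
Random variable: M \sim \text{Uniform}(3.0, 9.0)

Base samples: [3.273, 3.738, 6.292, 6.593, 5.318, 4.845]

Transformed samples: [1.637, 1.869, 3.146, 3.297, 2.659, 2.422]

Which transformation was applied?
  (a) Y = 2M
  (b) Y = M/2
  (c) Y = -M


Checking option (b) Y = M/2:
  M = 3.273 -> Y = 1.637 ✓
  M = 3.738 -> Y = 1.869 ✓
  M = 6.292 -> Y = 3.146 ✓
All samples match this transformation.

(b) M/2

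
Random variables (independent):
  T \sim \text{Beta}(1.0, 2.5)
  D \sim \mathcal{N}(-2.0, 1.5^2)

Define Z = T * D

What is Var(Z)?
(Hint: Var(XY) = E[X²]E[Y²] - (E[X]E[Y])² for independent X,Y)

Var(XY) = E[X²]E[Y²] - (E[X]E[Y])²
E[T] = 0.28571429, Var(T) = 0.045351474
E[D] = -2, Var(D) = 2.25
E[T²] = 0.045351474 + 0.28571429² = 0.12698413
E[D²] = 2.25 + (-2)² = 6.25
Var(Z) = 0.12698413*6.25 - (0.28571429*(-2))²
= 0.79365079 - 0.32653061 = 0.46712018

0.46712018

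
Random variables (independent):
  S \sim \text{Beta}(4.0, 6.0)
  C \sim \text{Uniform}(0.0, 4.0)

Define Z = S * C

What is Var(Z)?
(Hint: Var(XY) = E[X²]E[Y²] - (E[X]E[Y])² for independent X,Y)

Var(XY) = E[X²]E[Y²] - (E[X]E[Y])²
E[S] = 0.4, Var(S) = 0.021818182
E[C] = 2, Var(C) = 1.3333333
E[S²] = 0.021818182 + 0.4² = 0.18181818
E[C²] = 1.3333333 + 2² = 5.3333333
Var(Z) = 0.18181818*5.3333333 - (0.4*2)²
= 0.96969697 - 0.64 = 0.32969697

0.32969697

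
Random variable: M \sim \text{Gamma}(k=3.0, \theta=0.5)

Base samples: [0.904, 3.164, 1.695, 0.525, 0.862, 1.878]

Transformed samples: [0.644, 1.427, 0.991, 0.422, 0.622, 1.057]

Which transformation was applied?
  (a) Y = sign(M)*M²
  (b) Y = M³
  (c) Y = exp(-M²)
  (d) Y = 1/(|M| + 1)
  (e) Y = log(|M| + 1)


Checking option (e) Y = log(|M| + 1):
  M = 0.904 -> Y = 0.644 ✓
  M = 3.164 -> Y = 1.427 ✓
  M = 1.695 -> Y = 0.991 ✓
All samples match this transformation.

(e) log(|M| + 1)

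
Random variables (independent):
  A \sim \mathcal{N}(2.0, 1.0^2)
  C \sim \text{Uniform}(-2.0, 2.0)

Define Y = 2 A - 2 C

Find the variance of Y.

For independent RVs: Var(aX + bY) = a²Var(X) + b²Var(Y)
Var(A) = 1
Var(C) = 1.3333333
Var(Y) = 2²*1 + (-2)²*1.3333333
= 4*1 + 4*1.3333333 = 9.3333333

9.3333333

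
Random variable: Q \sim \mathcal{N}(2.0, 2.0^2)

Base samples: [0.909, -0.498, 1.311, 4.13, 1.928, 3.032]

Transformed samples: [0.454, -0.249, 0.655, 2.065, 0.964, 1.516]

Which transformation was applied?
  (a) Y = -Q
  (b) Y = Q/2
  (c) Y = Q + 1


Checking option (b) Y = Q/2:
  Q = 0.909 -> Y = 0.454 ✓
  Q = -0.498 -> Y = -0.249 ✓
  Q = 1.311 -> Y = 0.655 ✓
All samples match this transformation.

(b) Q/2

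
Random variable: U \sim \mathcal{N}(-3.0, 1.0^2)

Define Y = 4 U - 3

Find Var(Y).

For Y = aU + b: Var(Y) = a² * Var(U)
Var(U) = 1.0^2 = 1
Var(Y) = 4² * 1 = 16 * 1 = 16

16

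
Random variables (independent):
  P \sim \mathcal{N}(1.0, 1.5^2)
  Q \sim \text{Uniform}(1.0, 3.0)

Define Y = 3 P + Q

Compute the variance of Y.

For independent RVs: Var(aX + bY) = a²Var(X) + b²Var(Y)
Var(P) = 2.25
Var(Q) = 0.33333333
Var(Y) = 3²*2.25 + 1²*0.33333333
= 9*2.25 + 1*0.33333333 = 20.583333

20.583333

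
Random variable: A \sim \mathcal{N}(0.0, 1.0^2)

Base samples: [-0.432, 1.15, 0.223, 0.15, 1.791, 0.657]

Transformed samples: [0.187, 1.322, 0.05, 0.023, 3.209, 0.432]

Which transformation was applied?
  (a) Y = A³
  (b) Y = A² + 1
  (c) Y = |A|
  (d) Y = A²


Checking option (d) Y = A²:
  A = -0.432 -> Y = 0.187 ✓
  A = 1.15 -> Y = 1.322 ✓
  A = 0.223 -> Y = 0.05 ✓
All samples match this transformation.

(d) A²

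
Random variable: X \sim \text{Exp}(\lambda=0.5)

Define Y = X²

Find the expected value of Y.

Using E[X²] = Var(X) + (E[X])²:
E[X] = 2
Var(X) = 1/0.5^2 = 4
E[X²] = 4 + 2² = 4 + 4 = 8

8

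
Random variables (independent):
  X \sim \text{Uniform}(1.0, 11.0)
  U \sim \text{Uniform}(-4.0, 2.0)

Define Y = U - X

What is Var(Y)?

For independent RVs: Var(aX + bY) = a²Var(X) + b²Var(Y)
Var(X) = 8.3333333
Var(U) = 3
Var(Y) = (-1)²*8.3333333 + 1²*3
= 1*8.3333333 + 1*3 = 11.333333

11.333333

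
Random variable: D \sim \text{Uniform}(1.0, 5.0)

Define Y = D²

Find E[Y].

Using E[X²] = Var(X) + (E[X])²:
E[D] = 3
Var(D) = (5 - 1)^2/12 = 1.3333333
E[D²] = 1.3333333 + 3² = 1.3333333 + 9 = 10.333333

10.333333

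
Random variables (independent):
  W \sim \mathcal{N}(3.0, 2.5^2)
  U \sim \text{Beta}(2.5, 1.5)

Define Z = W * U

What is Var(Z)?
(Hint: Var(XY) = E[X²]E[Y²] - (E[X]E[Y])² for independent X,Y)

Var(XY) = E[X²]E[Y²] - (E[X]E[Y])²
E[W] = 3, Var(W) = 6.25
E[U] = 0.625, Var(U) = 0.046875
E[W²] = 6.25 + 3² = 15.25
E[U²] = 0.046875 + 0.625² = 0.4375
Var(Z) = 15.25*0.4375 - (3*0.625)²
= 6.671875 - 3.515625 = 3.15625

3.15625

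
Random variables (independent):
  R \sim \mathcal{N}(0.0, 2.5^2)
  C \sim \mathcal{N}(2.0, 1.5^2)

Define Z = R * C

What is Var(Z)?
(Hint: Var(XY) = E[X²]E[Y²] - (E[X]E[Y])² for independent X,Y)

Var(XY) = E[X²]E[Y²] - (E[X]E[Y])²
E[R] = 0, Var(R) = 6.25
E[C] = 2, Var(C) = 2.25
E[R²] = 6.25 + 0² = 6.25
E[C²] = 2.25 + 2² = 6.25
Var(Z) = 6.25*6.25 - (0*2)²
= 39.0625 - 0 = 39.0625

39.0625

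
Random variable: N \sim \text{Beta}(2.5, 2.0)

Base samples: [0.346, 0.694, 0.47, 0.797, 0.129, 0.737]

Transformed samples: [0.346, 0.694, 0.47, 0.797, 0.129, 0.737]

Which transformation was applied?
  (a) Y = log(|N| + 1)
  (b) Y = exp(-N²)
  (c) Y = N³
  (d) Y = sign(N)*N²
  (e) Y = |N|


Checking option (e) Y = |N|:
  N = 0.346 -> Y = 0.346 ✓
  N = 0.694 -> Y = 0.694 ✓
  N = 0.47 -> Y = 0.47 ✓
All samples match this transformation.

(e) |N|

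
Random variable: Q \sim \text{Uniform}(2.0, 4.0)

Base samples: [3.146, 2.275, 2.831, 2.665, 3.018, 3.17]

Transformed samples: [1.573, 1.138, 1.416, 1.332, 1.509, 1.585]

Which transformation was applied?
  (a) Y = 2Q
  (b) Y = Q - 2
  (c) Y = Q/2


Checking option (c) Y = Q/2:
  Q = 3.146 -> Y = 1.573 ✓
  Q = 2.275 -> Y = 1.138 ✓
  Q = 2.831 -> Y = 1.416 ✓
All samples match this transformation.

(c) Q/2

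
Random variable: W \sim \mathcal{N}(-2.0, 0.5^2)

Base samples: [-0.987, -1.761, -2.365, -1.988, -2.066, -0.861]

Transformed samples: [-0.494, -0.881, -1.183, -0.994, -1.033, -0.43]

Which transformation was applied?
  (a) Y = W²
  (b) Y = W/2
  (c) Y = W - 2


Checking option (b) Y = W/2:
  W = -0.987 -> Y = -0.494 ✓
  W = -1.761 -> Y = -0.881 ✓
  W = -2.365 -> Y = -1.183 ✓
All samples match this transformation.

(b) W/2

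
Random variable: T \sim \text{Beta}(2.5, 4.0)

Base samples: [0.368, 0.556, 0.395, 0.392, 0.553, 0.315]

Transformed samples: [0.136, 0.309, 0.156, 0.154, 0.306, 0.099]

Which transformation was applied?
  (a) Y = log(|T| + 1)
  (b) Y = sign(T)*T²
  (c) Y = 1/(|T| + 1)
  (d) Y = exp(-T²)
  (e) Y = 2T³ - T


Checking option (b) Y = sign(T)*T²:
  T = 0.368 -> Y = 0.136 ✓
  T = 0.556 -> Y = 0.309 ✓
  T = 0.395 -> Y = 0.156 ✓
All samples match this transformation.

(b) sign(T)*T²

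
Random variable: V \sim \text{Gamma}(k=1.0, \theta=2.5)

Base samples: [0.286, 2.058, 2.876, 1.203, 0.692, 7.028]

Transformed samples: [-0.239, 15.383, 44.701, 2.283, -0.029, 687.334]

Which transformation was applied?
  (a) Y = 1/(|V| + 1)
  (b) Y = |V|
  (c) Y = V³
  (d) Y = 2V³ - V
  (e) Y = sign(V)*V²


Checking option (d) Y = 2V³ - V:
  V = 0.286 -> Y = -0.239 ✓
  V = 2.058 -> Y = 15.383 ✓
  V = 2.876 -> Y = 44.701 ✓
All samples match this transformation.

(d) 2V³ - V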